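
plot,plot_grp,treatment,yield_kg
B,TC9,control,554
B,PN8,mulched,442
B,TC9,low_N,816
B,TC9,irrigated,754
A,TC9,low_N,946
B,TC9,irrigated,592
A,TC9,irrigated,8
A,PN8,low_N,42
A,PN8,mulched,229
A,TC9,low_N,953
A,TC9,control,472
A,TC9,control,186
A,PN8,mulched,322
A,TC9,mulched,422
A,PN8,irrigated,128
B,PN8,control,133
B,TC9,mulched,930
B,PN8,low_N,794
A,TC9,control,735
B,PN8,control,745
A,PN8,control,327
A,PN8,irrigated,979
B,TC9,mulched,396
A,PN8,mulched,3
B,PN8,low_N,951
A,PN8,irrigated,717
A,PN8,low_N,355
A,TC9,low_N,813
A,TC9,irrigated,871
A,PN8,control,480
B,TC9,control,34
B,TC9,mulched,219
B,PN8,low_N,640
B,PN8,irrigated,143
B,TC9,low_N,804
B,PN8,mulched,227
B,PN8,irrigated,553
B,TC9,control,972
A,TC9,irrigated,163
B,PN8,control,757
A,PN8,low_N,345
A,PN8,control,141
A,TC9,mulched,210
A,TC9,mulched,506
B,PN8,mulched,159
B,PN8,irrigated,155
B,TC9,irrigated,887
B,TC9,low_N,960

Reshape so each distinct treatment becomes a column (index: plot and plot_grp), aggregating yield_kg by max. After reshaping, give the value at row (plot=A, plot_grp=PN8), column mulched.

322

Rows with plot=A, plot_grp=PN8 and treatment=mulched: yield_kg values are 229, 322, 3.
max(229, 322, 3) = 322.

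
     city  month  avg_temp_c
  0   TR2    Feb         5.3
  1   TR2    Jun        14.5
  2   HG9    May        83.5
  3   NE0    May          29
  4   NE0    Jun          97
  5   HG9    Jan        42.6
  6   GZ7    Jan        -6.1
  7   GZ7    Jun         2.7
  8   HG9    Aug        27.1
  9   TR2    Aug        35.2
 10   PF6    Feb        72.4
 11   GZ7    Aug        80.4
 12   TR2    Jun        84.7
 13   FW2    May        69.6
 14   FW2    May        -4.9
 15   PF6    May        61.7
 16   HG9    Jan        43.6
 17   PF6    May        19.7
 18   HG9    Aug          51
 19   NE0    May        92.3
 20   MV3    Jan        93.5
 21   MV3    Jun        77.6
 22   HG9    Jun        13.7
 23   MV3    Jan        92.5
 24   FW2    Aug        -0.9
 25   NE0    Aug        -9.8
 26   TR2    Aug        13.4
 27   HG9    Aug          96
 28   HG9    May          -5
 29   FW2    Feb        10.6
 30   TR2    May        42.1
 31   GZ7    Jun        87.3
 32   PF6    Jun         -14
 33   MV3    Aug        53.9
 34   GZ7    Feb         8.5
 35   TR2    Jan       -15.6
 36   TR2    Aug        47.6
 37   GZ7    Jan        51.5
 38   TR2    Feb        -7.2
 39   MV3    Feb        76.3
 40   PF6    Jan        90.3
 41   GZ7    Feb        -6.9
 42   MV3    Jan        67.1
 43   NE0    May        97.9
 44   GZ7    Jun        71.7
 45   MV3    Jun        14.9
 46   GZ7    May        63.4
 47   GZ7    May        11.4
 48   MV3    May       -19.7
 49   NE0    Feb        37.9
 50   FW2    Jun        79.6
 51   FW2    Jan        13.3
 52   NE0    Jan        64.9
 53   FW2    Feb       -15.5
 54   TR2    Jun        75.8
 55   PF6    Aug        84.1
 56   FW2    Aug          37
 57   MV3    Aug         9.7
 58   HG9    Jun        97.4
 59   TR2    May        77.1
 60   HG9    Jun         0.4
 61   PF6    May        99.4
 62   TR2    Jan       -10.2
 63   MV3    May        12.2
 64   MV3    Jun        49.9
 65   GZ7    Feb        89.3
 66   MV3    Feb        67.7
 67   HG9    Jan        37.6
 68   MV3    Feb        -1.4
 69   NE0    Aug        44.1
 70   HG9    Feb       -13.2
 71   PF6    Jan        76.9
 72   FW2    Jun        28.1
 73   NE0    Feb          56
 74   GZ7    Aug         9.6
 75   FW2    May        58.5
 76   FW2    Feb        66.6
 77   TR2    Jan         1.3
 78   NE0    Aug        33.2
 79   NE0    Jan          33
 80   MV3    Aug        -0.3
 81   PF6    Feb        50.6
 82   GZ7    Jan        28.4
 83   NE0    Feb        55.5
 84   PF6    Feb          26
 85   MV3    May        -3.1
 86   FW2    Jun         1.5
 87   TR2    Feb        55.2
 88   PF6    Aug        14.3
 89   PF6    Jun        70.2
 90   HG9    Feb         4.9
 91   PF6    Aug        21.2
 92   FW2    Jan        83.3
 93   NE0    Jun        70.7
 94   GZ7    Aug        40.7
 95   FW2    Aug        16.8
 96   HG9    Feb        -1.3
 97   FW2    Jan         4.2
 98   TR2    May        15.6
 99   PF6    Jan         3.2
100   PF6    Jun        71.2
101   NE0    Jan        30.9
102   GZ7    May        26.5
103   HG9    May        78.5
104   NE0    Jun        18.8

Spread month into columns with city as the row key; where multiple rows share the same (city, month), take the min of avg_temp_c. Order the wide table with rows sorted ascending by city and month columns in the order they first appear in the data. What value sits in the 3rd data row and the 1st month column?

-13.2

With rows sorted ascending by city, row 3 is city=HG9. month columns in first-appearance order: Feb, Jun, May, Jan, Aug; column 1 is Feb.
Long rows with city=HG9, month=Feb: min(-13.2, 4.9, -1.3) = -13.2.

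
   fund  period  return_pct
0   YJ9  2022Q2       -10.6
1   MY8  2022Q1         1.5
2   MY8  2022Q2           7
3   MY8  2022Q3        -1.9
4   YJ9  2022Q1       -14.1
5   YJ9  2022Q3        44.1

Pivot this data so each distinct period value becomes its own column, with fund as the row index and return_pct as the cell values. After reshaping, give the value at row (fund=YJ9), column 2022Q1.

Wide layout: rows indexed by fund, columns are the 3 distinct period values (2022Q2, 2022Q1, 2022Q3).
Cell (fund=YJ9, period=2022Q1) draws from the long row where fund=YJ9 and period=2022Q1, which has return_pct=-14.1.

-14.1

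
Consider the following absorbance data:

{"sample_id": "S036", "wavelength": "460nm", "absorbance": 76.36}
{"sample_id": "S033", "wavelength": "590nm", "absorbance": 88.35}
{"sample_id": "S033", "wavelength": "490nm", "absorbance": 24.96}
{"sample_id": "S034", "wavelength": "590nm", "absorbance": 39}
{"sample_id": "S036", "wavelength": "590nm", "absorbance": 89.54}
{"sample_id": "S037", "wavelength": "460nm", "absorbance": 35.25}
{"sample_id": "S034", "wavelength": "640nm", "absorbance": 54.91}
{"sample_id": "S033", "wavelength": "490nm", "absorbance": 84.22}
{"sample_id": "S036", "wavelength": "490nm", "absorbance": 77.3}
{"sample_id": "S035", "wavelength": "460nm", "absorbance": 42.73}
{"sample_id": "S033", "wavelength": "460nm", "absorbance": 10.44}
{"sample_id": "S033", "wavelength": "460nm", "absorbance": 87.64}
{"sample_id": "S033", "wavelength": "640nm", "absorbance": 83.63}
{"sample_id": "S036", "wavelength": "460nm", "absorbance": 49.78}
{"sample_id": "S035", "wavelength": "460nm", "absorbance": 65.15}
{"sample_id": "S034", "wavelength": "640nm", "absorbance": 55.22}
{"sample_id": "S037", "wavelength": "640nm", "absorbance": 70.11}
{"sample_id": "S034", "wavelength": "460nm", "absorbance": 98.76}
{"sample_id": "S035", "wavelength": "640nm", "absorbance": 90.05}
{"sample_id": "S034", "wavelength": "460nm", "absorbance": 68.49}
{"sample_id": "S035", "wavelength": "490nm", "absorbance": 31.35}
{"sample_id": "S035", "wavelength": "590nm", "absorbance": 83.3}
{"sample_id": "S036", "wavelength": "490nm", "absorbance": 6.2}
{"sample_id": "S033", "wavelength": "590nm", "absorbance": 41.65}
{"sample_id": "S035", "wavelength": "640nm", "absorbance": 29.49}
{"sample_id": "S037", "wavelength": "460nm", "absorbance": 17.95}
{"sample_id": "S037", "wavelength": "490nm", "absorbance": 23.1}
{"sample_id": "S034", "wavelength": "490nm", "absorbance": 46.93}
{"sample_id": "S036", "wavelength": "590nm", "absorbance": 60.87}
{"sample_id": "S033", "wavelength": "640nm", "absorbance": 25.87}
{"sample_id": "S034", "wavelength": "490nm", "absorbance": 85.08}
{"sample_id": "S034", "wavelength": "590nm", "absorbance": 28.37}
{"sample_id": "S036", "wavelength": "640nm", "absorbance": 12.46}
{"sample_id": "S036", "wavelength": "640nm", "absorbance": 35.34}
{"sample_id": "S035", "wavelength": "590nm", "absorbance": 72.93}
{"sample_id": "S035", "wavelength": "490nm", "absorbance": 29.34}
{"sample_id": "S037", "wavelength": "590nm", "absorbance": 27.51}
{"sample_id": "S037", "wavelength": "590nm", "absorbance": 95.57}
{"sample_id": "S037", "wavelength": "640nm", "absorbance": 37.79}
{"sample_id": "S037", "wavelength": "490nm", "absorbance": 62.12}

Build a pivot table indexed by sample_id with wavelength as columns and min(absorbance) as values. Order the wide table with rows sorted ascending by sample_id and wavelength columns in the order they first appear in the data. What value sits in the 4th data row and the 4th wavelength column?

12.46

With rows sorted ascending by sample_id, row 4 is sample_id=S036. wavelength columns in first-appearance order: 460nm, 590nm, 490nm, 640nm; column 4 is 640nm.
Long rows with sample_id=S036, wavelength=640nm: min(12.46, 35.34) = 12.46.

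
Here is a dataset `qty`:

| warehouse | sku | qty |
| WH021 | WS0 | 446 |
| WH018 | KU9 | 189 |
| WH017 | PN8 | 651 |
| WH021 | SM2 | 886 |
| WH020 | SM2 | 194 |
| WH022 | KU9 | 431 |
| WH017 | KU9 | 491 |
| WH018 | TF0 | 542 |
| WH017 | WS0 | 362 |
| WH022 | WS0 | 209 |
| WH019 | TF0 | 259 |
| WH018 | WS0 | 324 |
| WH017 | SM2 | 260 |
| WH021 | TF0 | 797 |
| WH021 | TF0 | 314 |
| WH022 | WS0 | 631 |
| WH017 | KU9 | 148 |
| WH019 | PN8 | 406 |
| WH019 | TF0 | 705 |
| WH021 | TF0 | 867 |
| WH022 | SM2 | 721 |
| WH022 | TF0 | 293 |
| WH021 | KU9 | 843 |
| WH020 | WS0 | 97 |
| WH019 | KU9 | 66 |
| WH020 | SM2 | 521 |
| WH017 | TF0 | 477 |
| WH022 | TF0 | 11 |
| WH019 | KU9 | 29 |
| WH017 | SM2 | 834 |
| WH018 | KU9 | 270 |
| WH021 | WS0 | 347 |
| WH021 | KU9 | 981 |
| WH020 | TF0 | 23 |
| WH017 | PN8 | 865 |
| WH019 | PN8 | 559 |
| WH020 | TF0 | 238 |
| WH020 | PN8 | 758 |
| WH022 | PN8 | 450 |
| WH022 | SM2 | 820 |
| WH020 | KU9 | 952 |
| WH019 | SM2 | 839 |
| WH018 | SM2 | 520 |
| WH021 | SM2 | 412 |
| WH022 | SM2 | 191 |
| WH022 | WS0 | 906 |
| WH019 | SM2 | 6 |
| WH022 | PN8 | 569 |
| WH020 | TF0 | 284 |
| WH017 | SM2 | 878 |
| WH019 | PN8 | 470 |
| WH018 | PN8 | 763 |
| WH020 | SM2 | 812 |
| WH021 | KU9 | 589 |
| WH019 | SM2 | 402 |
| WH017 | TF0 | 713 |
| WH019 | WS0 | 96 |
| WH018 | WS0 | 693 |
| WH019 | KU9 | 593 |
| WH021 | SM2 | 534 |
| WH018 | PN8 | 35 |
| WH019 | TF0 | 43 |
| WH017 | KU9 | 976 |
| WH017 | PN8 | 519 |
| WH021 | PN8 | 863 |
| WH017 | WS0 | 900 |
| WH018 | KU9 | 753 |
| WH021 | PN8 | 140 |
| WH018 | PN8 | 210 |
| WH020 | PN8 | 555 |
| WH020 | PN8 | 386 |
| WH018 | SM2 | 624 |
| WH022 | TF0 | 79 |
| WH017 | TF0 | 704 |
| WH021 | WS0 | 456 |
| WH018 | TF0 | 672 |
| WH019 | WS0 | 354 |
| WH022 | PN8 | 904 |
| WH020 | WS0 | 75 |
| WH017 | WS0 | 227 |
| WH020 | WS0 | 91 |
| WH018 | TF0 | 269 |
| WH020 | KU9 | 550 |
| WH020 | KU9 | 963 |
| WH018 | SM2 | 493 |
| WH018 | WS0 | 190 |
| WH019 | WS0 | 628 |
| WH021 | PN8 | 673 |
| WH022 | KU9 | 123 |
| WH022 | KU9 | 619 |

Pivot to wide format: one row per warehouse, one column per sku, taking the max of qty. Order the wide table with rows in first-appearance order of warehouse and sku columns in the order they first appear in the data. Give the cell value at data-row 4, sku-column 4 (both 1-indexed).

812

With rows in first-appearance order of warehouse, row 4 is warehouse=WH020. sku columns in first-appearance order: WS0, KU9, PN8, SM2, TF0; column 4 is SM2.
Long rows with warehouse=WH020, sku=SM2: max(194, 521, 812) = 812.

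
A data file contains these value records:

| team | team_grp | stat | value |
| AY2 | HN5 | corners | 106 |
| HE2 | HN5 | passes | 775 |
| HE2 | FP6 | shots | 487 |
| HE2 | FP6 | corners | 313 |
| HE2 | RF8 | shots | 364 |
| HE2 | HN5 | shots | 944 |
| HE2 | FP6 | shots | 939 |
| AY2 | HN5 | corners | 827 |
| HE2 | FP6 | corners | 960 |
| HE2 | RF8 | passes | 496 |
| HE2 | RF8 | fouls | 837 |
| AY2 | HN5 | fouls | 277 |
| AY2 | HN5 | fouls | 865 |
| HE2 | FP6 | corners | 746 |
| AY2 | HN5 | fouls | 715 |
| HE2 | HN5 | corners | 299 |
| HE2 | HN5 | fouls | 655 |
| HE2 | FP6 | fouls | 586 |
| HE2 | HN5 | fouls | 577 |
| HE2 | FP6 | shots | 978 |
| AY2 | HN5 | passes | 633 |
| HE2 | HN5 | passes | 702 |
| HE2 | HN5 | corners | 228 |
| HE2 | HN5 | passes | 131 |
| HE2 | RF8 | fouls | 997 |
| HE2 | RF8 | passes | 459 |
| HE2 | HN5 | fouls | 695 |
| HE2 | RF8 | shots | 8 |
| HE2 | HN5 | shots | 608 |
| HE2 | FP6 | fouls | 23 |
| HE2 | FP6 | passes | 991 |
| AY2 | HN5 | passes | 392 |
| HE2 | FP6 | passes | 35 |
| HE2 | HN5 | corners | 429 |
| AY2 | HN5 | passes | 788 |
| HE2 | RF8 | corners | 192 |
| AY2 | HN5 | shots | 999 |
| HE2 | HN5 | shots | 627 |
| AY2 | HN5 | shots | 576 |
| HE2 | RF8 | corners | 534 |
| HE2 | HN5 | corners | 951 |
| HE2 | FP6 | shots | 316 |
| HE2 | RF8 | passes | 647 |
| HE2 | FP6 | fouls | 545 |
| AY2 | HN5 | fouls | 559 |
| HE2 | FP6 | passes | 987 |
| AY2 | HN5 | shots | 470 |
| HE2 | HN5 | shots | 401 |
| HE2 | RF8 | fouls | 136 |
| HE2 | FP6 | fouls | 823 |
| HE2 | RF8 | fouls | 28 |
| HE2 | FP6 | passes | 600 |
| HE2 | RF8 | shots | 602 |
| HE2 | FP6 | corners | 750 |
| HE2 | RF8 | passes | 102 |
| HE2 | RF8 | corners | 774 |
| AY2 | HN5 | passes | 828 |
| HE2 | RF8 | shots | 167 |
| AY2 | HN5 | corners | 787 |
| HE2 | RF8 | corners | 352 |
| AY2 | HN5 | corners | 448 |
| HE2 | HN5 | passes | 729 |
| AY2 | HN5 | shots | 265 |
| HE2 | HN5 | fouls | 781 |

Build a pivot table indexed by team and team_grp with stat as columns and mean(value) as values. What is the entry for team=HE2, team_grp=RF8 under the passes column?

Rows with team=HE2, team_grp=RF8 and stat=passes: value values are 496, 459, 647, 102.
(496 + 459 + 647 + 102) / 4 = 426.

426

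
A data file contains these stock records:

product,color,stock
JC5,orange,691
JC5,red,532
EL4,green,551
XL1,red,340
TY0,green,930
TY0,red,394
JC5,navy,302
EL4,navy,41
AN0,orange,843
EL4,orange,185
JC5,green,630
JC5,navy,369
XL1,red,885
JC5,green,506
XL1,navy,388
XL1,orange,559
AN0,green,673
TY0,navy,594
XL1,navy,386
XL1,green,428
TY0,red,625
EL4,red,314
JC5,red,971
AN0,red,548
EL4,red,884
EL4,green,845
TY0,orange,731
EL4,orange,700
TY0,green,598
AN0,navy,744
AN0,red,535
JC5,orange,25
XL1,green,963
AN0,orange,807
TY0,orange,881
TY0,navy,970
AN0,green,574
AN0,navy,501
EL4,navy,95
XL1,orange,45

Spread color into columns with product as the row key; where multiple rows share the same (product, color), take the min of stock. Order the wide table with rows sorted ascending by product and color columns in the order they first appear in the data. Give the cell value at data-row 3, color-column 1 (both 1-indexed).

With rows sorted ascending by product, row 3 is product=JC5. color columns in first-appearance order: orange, red, green, navy; column 1 is orange.
Long rows with product=JC5, color=orange: min(691, 25) = 25.

25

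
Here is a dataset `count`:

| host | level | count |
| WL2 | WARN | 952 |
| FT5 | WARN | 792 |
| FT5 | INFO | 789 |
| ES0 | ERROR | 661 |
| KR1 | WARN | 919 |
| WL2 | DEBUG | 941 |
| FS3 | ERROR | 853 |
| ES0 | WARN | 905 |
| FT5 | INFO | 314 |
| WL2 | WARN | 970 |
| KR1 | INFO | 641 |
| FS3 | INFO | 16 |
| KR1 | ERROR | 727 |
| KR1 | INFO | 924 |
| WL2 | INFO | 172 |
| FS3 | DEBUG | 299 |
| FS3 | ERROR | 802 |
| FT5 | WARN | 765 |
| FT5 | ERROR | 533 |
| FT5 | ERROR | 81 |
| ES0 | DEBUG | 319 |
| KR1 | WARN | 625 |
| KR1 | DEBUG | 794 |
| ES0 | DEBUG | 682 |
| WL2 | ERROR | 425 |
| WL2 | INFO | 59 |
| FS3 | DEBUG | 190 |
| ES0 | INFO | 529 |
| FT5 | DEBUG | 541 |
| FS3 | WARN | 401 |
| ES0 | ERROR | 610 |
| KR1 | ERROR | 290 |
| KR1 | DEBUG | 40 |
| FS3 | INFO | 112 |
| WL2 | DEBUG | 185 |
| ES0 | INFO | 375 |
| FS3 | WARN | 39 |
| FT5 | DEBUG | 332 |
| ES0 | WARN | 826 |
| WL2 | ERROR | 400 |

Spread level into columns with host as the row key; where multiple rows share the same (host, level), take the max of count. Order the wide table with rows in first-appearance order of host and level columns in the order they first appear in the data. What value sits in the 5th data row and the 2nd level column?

112

With rows in first-appearance order of host, row 5 is host=FS3. level columns in first-appearance order: WARN, INFO, ERROR, DEBUG; column 2 is INFO.
Long rows with host=FS3, level=INFO: max(16, 112) = 112.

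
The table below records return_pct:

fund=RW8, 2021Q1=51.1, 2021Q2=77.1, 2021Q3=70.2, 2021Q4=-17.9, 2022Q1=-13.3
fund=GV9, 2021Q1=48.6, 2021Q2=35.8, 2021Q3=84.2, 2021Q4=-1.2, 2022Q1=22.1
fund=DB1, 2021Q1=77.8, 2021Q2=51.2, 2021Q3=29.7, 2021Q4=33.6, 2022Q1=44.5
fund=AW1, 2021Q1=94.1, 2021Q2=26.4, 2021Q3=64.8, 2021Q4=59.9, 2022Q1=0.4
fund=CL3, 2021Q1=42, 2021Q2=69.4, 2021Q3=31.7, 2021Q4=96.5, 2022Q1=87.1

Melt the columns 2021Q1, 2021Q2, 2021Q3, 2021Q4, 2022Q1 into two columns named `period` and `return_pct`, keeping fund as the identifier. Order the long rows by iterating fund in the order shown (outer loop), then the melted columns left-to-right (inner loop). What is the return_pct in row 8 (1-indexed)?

25 rows total (5 × 5). Row 8: index ⌊(8-1)/5⌋ = 1 into fund → GV9; (8-1) mod 5 = 2 into the melted columns → 2021Q3.
So row 8 is (GV9, 2021Q3, 84.2); return_pct = 84.2.

84.2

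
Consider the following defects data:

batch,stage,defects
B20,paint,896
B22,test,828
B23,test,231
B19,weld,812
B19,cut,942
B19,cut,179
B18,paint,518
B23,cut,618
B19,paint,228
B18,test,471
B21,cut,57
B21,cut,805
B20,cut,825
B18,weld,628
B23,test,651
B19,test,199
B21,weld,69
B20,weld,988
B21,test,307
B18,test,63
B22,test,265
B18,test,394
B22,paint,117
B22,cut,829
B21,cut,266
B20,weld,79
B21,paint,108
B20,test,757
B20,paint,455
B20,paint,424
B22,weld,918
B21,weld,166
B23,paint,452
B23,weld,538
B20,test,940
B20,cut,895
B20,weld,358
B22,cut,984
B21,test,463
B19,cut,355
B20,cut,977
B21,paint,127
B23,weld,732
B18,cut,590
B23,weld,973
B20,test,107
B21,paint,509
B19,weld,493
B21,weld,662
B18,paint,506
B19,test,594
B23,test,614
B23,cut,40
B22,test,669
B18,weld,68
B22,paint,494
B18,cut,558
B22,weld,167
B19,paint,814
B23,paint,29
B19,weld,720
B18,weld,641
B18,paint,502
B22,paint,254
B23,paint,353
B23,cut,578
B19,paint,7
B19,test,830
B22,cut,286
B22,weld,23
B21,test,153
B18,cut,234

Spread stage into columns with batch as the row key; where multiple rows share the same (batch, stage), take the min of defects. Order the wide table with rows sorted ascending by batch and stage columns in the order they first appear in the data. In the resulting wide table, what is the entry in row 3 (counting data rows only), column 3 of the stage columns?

With rows sorted ascending by batch, row 3 is batch=B20. stage columns in first-appearance order: paint, test, weld, cut; column 3 is weld.
Long rows with batch=B20, stage=weld: min(988, 79, 358) = 79.

79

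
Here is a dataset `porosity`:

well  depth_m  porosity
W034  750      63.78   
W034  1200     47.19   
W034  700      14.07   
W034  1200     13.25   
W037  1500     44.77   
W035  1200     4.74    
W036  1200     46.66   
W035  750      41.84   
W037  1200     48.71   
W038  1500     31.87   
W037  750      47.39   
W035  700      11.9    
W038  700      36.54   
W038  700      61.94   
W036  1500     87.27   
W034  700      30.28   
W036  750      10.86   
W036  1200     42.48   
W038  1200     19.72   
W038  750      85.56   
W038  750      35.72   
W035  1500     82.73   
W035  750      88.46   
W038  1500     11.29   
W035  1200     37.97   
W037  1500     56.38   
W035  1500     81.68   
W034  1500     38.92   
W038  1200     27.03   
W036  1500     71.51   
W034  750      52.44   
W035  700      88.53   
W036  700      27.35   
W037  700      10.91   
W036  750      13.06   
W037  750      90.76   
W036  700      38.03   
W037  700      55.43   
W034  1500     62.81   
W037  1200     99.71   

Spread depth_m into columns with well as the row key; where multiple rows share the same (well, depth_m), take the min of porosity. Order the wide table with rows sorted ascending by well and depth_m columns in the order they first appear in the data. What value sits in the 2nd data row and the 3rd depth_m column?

11.9

With rows sorted ascending by well, row 2 is well=W035. depth_m columns in first-appearance order: 750, 1200, 700, 1500; column 3 is 700.
Long rows with well=W035, depth_m=700: min(11.9, 88.53) = 11.9.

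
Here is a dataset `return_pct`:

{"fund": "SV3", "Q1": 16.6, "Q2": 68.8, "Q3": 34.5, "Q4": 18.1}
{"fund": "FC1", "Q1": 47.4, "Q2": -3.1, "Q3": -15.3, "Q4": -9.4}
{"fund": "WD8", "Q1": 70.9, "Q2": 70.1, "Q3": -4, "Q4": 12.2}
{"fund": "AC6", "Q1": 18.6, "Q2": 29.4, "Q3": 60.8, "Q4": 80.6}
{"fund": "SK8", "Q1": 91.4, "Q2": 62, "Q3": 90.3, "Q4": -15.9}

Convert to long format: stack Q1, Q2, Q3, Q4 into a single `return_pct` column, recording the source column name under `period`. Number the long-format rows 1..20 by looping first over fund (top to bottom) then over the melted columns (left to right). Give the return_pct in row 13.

18.6

20 rows total (5 × 4). Row 13: index ⌊(13-1)/4⌋ = 3 into fund → AC6; (13-1) mod 4 = 0 into the melted columns → Q1.
So row 13 is (AC6, Q1, 18.6); return_pct = 18.6.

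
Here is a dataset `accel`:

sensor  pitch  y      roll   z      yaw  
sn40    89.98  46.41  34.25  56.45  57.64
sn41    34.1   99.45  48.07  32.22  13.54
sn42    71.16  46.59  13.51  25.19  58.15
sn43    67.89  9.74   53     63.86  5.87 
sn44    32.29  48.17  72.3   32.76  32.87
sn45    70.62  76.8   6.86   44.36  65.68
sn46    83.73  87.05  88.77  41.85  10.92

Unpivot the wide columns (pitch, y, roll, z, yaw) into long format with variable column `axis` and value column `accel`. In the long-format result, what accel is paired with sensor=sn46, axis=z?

41.85

Unpivoting turns each (sensor, wide-column) pair into one long row.
The wide cell at row sn46, column z holds 41.85, so the long row (sn46, z) has accel=41.85.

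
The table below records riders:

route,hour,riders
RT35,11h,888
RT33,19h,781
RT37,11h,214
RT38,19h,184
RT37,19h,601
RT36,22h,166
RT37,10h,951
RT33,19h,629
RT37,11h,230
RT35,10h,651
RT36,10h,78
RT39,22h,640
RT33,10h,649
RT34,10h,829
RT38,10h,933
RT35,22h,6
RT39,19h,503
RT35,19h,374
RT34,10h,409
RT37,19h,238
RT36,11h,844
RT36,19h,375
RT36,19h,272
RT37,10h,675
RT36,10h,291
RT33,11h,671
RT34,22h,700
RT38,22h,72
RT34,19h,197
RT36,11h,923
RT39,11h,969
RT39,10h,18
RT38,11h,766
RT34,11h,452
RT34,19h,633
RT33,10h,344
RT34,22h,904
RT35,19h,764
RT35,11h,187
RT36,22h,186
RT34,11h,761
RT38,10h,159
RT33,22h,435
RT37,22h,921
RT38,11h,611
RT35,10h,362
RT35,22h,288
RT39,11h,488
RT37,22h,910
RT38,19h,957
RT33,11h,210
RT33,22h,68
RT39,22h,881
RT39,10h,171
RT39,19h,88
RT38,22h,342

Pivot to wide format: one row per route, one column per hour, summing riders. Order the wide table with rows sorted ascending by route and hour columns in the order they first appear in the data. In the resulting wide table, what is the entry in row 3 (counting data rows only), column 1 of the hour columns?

With rows sorted ascending by route, row 3 is route=RT35. hour columns in first-appearance order: 11h, 19h, 22h, 10h; column 1 is 11h.
Long rows with route=RT35, hour=11h: 888 + 187 = 1075.

1075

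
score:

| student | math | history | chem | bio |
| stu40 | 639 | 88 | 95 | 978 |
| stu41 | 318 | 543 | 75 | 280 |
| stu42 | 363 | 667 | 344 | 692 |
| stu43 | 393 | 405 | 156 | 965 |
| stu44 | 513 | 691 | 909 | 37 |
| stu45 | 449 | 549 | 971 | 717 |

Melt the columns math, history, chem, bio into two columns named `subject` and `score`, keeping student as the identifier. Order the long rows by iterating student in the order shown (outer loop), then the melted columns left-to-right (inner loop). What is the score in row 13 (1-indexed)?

393

24 rows total (6 × 4). Row 13: index ⌊(13-1)/4⌋ = 3 into student → stu43; (13-1) mod 4 = 0 into the melted columns → math.
So row 13 is (stu43, math, 393); score = 393.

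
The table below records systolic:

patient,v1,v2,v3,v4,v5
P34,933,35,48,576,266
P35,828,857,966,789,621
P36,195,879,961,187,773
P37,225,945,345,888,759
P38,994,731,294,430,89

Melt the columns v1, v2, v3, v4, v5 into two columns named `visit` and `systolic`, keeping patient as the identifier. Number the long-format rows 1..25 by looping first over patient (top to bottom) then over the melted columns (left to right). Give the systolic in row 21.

25 rows total (5 × 5). Row 21: index ⌊(21-1)/5⌋ = 4 into patient → P38; (21-1) mod 5 = 0 into the melted columns → v1.
So row 21 is (P38, v1, 994); systolic = 994.

994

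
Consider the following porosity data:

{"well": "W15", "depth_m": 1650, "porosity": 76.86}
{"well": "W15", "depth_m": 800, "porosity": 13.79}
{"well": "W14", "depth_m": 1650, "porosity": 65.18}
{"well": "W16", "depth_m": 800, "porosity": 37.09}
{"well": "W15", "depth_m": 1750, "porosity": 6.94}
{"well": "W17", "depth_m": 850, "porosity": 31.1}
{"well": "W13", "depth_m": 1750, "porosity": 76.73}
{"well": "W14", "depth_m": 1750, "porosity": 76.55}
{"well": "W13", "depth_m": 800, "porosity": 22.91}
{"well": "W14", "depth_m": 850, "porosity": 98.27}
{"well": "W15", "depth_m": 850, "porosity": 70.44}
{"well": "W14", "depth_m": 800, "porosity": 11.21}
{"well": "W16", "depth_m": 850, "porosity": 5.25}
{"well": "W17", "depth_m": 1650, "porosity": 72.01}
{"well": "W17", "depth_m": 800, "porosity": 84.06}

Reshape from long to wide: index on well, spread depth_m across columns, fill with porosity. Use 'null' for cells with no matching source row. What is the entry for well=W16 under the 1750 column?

No long-format row has well=W16 and depth_m=1750, so the cell is null.

null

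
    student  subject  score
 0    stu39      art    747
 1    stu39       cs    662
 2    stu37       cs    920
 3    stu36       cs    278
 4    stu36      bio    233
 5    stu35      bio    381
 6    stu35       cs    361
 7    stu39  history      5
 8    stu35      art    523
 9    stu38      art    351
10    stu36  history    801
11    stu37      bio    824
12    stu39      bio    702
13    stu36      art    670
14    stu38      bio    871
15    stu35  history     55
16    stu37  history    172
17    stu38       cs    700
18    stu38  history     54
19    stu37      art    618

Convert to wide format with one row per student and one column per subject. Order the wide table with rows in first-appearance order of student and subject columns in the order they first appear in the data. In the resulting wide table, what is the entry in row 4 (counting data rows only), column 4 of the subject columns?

55

With rows in first-appearance order of student, row 4 is student=stu35. subject columns in first-appearance order: art, cs, bio, history; column 4 is history.
Long rows with student=stu35, subject=history: score = 55.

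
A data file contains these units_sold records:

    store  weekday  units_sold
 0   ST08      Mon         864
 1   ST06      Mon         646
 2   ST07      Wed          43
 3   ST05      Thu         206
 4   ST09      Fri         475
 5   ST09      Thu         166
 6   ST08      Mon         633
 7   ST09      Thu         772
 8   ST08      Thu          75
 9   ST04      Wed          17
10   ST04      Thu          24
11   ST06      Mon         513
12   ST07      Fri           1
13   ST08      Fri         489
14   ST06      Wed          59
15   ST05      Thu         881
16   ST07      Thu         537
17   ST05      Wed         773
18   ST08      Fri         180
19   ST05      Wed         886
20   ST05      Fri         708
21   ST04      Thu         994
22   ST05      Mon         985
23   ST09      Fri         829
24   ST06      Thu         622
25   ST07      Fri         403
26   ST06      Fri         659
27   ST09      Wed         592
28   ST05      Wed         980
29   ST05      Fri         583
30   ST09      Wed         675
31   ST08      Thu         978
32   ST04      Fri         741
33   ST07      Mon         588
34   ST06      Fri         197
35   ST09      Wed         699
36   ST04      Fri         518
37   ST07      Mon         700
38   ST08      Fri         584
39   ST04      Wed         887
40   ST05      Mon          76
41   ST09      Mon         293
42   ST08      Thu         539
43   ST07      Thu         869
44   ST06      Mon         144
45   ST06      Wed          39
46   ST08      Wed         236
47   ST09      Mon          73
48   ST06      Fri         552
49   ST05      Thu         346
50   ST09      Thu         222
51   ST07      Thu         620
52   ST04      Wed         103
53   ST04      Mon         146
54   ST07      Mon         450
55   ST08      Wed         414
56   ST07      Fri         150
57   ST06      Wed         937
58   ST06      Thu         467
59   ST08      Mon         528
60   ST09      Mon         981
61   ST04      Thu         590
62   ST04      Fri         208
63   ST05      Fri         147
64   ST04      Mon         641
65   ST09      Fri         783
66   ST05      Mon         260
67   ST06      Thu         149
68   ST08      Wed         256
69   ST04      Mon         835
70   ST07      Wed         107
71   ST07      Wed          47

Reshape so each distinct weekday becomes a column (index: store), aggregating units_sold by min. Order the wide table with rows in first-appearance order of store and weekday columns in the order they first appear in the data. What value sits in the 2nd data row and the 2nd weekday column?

39

With rows in first-appearance order of store, row 2 is store=ST06. weekday columns in first-appearance order: Mon, Wed, Thu, Fri; column 2 is Wed.
Long rows with store=ST06, weekday=Wed: min(59, 39, 937) = 39.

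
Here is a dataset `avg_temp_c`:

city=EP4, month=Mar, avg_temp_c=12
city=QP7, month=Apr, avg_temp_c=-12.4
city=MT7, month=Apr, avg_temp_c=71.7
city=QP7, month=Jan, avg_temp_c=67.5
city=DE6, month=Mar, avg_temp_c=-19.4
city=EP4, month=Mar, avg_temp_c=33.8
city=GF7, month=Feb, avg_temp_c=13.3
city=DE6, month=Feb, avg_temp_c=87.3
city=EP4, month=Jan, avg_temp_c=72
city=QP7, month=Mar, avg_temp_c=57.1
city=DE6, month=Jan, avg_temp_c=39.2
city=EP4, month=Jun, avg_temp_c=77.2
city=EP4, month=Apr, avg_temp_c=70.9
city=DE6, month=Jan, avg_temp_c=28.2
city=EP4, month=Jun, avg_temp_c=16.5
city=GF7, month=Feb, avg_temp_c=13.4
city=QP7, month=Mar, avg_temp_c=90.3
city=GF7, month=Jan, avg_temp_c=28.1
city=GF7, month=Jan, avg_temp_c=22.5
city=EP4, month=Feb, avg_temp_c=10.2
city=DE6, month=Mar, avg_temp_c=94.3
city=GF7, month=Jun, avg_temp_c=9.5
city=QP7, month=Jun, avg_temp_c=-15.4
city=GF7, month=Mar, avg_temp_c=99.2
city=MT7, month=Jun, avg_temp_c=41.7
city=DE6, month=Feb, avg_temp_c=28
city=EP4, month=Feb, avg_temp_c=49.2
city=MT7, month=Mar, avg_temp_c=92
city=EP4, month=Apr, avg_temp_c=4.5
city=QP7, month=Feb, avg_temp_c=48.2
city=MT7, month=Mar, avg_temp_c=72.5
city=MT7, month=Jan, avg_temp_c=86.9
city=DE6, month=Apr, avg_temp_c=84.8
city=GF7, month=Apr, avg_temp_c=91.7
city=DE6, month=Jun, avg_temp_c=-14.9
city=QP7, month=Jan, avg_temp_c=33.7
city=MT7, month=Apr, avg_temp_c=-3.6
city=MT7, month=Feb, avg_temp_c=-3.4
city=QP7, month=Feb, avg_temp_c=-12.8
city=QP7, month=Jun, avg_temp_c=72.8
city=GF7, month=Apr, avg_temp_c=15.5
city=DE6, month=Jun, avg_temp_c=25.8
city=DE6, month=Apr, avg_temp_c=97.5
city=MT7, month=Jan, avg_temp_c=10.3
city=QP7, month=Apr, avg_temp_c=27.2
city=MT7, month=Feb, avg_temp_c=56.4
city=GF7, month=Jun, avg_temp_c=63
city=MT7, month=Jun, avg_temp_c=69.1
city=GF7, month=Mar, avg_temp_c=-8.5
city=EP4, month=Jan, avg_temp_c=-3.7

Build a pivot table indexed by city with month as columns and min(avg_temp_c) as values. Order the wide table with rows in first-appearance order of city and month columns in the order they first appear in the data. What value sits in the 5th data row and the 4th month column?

With rows in first-appearance order of city, row 5 is city=GF7. month columns in first-appearance order: Mar, Apr, Jan, Feb, Jun; column 4 is Feb.
Long rows with city=GF7, month=Feb: min(13.3, 13.4) = 13.3.

13.3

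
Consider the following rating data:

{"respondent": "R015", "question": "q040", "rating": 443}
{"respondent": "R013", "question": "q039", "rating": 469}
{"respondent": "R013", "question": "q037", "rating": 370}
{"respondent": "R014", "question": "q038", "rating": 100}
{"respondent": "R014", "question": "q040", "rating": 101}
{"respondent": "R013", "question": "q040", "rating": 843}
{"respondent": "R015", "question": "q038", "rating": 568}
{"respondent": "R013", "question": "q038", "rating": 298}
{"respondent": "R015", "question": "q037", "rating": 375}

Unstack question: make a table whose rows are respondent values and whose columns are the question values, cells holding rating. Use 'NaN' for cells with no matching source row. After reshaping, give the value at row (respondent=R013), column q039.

469

The long row with respondent=R013, question=q039 has rating=469.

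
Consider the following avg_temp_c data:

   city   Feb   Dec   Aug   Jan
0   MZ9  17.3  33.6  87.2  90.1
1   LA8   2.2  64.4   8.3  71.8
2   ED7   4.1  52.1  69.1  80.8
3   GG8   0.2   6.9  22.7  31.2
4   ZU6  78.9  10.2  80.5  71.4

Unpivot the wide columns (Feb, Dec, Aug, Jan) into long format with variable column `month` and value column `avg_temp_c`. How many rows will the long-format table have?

20

5 city values × 4 melted columns = 20 rows.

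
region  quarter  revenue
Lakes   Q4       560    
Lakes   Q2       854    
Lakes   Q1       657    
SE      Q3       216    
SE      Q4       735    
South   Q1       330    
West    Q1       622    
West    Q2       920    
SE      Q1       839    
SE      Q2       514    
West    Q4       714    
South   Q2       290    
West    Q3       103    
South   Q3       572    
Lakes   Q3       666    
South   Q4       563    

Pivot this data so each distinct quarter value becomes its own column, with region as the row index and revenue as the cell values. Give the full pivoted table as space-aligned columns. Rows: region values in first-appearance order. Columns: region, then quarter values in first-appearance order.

Columns: region plus the 4 distinct quarter values (Q4, Q2, Q1, Q3).
For example, row Lakes column Q4 takes revenue=560 from the long row (Lakes, Q4).

region  Q4   Q2   Q1   Q3 
Lakes   560  854  657  666
SE      735  514  839  216
South   563  290  330  572
West    714  920  622  103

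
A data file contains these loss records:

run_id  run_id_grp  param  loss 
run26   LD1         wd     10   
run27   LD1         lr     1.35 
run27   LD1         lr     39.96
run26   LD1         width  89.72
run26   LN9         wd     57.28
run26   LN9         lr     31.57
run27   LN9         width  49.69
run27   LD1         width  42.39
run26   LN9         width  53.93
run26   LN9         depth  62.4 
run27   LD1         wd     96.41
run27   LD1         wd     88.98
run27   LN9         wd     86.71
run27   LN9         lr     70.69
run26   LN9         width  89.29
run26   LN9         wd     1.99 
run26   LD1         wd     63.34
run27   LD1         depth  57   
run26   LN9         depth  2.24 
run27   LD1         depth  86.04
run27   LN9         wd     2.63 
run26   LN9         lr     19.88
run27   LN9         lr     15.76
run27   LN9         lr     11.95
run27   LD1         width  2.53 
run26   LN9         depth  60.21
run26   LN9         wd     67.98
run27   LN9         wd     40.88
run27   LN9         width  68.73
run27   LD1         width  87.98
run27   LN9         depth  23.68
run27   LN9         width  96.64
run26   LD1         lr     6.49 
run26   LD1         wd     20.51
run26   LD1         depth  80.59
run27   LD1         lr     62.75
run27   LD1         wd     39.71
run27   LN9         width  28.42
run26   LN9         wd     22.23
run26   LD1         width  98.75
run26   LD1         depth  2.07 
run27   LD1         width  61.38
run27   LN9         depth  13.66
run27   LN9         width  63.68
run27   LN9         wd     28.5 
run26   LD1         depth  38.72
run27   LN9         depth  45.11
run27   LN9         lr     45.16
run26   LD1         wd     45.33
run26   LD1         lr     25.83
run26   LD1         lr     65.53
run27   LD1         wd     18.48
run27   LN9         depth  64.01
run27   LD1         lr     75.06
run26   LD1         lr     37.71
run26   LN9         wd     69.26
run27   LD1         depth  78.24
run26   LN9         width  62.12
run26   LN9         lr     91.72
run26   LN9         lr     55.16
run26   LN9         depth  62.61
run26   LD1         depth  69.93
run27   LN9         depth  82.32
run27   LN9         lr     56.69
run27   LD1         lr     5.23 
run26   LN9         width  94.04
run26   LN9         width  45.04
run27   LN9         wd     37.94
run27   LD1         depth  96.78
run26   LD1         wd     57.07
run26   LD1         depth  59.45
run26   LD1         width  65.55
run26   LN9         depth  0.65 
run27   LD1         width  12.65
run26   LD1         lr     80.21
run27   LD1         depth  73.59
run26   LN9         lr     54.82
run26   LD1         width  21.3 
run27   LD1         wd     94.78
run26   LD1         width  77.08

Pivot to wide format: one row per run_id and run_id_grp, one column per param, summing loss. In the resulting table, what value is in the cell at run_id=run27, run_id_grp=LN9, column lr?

200.25

Rows with run_id=run27, run_id_grp=LN9 and param=lr: loss values are 70.69, 15.76, 11.95, 45.16, 56.69.
70.69 + 15.76 + 11.95 + 45.16 + 56.69 = 200.25.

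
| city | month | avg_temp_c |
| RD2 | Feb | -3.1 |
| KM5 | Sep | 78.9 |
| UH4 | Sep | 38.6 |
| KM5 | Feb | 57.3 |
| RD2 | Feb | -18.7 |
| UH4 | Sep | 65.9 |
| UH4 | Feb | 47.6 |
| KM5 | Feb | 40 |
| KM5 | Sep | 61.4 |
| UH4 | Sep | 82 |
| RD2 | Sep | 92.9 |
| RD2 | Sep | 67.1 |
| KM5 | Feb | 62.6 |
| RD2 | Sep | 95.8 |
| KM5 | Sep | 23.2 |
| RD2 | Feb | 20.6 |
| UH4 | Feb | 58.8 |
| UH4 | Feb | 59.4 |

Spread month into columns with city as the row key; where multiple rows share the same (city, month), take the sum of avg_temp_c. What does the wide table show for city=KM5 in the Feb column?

Rows with city=KM5 and month=Feb: avg_temp_c values are 57.3, 40, 62.6.
57.3 + 40 + 62.6 = 159.9.

159.9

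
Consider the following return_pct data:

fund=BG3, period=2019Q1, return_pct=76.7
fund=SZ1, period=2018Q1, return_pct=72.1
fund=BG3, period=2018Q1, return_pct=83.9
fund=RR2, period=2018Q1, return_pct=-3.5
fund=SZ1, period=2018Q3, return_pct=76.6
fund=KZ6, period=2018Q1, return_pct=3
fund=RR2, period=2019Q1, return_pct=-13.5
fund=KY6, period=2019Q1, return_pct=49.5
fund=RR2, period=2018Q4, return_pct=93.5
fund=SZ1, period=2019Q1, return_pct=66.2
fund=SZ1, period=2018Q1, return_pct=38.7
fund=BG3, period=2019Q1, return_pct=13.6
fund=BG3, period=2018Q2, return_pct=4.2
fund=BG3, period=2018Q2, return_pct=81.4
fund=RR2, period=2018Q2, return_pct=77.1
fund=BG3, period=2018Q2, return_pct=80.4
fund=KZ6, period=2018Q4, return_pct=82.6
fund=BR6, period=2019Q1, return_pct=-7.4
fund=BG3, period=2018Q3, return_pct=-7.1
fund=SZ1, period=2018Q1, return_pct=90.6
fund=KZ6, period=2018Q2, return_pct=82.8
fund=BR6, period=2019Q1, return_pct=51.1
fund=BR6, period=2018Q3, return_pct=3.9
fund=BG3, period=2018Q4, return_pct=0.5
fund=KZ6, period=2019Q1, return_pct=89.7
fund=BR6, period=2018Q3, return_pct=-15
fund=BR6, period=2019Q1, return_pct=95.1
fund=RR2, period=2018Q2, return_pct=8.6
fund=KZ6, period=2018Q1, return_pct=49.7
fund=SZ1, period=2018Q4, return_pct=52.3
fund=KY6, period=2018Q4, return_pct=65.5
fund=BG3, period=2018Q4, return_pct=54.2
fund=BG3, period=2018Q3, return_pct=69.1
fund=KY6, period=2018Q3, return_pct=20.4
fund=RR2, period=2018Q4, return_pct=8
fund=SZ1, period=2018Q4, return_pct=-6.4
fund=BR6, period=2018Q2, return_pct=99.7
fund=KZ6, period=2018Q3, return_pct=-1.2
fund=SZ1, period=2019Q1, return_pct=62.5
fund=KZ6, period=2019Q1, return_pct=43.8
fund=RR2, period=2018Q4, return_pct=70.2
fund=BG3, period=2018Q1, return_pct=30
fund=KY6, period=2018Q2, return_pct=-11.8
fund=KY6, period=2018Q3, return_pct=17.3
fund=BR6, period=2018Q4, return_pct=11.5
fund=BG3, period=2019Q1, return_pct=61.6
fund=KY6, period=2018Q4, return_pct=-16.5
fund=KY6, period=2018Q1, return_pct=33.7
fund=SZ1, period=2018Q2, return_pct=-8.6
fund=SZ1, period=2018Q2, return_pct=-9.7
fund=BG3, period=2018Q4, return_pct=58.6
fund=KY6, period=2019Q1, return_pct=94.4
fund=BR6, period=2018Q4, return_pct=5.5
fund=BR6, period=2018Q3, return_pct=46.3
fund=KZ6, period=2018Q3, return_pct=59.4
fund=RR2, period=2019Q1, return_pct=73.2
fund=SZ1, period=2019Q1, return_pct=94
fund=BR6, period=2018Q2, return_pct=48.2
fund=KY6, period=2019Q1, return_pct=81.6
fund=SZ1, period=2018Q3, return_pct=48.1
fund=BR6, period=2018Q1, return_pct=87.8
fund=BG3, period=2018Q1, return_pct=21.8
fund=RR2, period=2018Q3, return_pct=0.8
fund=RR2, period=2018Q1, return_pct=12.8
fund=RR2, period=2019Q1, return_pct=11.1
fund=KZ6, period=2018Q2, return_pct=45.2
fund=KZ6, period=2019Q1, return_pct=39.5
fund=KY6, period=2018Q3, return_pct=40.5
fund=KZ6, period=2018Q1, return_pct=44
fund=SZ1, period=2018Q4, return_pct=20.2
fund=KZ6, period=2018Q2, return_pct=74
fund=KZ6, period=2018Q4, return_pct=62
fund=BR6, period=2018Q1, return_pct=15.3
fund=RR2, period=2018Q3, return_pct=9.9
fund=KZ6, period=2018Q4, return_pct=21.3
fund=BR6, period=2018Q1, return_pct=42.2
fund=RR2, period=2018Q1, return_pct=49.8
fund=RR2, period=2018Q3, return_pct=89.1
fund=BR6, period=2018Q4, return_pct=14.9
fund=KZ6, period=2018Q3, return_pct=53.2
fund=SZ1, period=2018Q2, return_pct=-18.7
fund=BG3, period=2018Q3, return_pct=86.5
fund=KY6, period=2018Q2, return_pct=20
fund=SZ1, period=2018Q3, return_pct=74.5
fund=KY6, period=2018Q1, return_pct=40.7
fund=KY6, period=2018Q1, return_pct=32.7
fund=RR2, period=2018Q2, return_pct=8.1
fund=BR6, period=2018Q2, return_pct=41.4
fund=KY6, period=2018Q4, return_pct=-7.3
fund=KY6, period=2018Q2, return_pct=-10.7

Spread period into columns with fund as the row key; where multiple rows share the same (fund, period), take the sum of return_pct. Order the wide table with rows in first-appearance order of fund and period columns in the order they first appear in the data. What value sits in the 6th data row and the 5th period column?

189.3

With rows in first-appearance order of fund, row 6 is fund=BR6. period columns in first-appearance order: 2019Q1, 2018Q1, 2018Q3, 2018Q4, 2018Q2; column 5 is 2018Q2.
Long rows with fund=BR6, period=2018Q2: 99.7 + 48.2 + 41.4 = 189.3.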